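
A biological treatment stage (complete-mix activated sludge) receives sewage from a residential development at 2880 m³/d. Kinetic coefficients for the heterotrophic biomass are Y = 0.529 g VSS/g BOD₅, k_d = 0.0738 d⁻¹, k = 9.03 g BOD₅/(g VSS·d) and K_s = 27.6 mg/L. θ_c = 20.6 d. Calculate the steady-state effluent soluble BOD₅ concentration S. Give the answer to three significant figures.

S ≈ 0.725 mg/L

Effluent substrate depends only on kinetics and SRT: S = K_s(1 + k_d θ_c) / [θ_c(Yk − k_d) − 1] = 27.6 × (1 + 0.0738 × 20.6) / [20.6 × (0.529 × 9.03 − 0.0738) − 1] = 69.56 / 95.88 = 0.7255 mg/L.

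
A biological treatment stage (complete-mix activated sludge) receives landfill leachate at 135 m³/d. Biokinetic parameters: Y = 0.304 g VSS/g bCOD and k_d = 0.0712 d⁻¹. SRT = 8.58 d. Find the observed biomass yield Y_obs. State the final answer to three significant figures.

Y_obs ≈ 0.189 g VSS/g bCOD

The observed yield is Y_obs = Y/(1 + k_d·θ_c) = 0.304 / (1 + 0.0712 × 8.58) = 0.304 / 1.611 = 0.1887 g VSS per g bCOD removed.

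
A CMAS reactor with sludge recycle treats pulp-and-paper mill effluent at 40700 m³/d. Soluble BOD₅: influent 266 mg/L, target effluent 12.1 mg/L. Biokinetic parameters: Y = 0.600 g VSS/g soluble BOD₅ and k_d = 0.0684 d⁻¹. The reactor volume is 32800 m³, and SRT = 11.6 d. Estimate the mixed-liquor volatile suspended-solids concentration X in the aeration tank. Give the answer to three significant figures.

X ≈ 1220 mg/L

X = Y·Q·ΔS·θ_c / [V·(1 + k_d θ_c)] = 0.600 × 40700 × (266 − 12.1) × 11.6 / [32800 × (1 + 0.0684 × 11.6)] = 1223 mg/L.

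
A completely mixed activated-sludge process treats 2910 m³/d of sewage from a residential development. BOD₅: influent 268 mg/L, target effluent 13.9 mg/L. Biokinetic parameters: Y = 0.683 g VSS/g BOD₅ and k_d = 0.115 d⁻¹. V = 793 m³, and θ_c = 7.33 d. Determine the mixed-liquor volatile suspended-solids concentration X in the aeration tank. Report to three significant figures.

X ≈ 2530 mg/L

X = Y·Q·ΔS·θ_c / [V·(1 + k_d θ_c)] = 0.683 × 2910 × (268 − 13.9) × 7.33 / [793 × (1 + 0.115 × 7.33)] = 2533 mg/L.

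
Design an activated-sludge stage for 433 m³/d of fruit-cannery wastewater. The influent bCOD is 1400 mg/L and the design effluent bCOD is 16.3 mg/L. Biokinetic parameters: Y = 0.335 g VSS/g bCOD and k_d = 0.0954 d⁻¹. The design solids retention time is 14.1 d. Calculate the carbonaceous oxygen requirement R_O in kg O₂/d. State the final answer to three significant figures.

R_O ≈ 478 kg O₂/d

Y_obs = Y / (1 + k_d θ_c) = 0.335 / (1 + 0.0954 × 14.1) = 0.335 / 2.345 = 0.1428.
Substrate removed = Q·(S₀ − S) = 433 m³/d × (1400 − 16.3) g/m³ = 5.99×10^5 g/d = 599.1 kg/d.
Net sludge production P_X = 0.1428 × 599.1 = 85.59 kg VSS/d.
R_O = Q·(S₀ − S) − 1.42·P_X = 599.1 − 1.42 × 85.59 = 477.6 kg O₂/d.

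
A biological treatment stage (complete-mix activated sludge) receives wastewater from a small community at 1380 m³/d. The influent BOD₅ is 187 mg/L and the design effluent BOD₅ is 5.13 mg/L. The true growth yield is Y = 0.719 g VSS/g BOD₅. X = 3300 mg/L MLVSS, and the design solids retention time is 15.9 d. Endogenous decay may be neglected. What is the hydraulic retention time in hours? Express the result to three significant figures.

τ ≈ 15.1 h

V·X = Y·Q·ΔS·θ_c gives V = 0.719 × 1380 × (187 − 5.13) × 15.9 / 3300 = 869.5 m³.
HRT = V/Q = 869.5 m³ / 1380 m³·d⁻¹ = 0.6300 d × 24 = 15.12 h.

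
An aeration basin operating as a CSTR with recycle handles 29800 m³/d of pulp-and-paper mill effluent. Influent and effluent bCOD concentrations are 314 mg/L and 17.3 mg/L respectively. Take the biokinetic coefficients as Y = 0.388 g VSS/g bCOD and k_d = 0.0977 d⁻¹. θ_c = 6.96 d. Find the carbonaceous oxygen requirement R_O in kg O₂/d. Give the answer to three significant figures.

Observed yield with endogenous decay: Y_obs = Y / (1 + k_d·θ_c) = 0.388 / (1 + 0.0977 × 6.96) = 0.388 / 1.680 = 0.2310 g VSS/g bCOD.
ΔS = 314 − 17.3 = 296.7 mg/L, so the substrate removal rate is 29800 × 296.7/1000 = 8842 kg bCOD/d.
P_X = Y_obs·Q·(S₀ − S) = 0.2310 × 8842 = 2042 kg VSS/d.
R_O = Q·ΔS − 1.42 P_X = 8842 − 2900 = 5942 kg O₂/d.

R_O ≈ 5940 kg O₂/d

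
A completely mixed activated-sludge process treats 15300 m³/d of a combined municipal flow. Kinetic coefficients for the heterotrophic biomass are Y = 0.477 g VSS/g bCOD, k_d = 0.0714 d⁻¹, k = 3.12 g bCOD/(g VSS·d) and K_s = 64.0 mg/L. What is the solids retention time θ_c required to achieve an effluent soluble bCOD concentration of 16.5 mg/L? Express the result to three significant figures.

Specific growth rate at S = 16.5 mg/L: μ = YkS/(K_s+S) = 0.477·3.12·16.5/(64.0+16.5) = 0.3050 d⁻¹.
1/θ_c = 0.3050 − 0.0714 = 0.2336 d⁻¹, so θ_c = 4.280 d.

θ_c ≈ 4.28 d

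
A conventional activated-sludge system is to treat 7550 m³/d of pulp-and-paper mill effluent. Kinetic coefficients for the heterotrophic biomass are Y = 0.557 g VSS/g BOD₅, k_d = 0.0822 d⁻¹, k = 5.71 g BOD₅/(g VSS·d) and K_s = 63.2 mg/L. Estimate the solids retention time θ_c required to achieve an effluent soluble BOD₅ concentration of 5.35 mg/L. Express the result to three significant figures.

θ_c ≈ 6.02 d

From 1/θ_c = Y·k·S/(K_s + S) − k_d: Y·k·S/(K_s+S) = 0.557 × 5.71 × 5.35 / (63.2 + 5.35) = 0.2482 d⁻¹.
1/θ_c = 0.2482 − 0.0822 = 0.1660 d⁻¹, so θ_c = 6.023 d.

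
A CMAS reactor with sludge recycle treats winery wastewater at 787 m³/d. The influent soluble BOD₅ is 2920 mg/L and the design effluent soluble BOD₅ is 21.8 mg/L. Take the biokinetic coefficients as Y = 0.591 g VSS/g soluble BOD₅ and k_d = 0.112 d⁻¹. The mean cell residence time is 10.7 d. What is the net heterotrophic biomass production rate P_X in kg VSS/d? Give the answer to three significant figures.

The observed yield is Y_obs = Y/(1 + k_d·θ_c) = 0.591 / (1 + 0.112 × 10.7) = 0.591 / 2.198 = 0.2688 g VSS per g soluble BOD₅ removed.
Q·(S₀ − S) = 787 × (2920 − 21.8) × 10⁻³ = 2281 kg/d removed.
Biomass produced: P_X = Y_obs·Q·ΔS = 0.2688 × 2281 ≈ 613.2 kg VSS/d.

P_X ≈ 613 kg VSS/d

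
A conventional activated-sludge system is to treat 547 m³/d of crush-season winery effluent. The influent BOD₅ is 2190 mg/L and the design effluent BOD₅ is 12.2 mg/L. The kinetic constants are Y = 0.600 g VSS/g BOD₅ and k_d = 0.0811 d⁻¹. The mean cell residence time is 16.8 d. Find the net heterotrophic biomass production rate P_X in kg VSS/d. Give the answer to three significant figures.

Y_obs = Y / (1 + k_d θ_c) = 0.600 / (1 + 0.0811 × 16.8) = 0.600 / 2.362 = 0.2540.
Q·(S₀ − S) = 547 × (2190 − 12.2) × 10⁻³ = 1191 kg/d removed.
Net biomass production P_X = Y_obs × Q·(S₀ − S) = 0.2540 × 1191 = 302.5 kg VSS/d.

P_X ≈ 303 kg VSS/d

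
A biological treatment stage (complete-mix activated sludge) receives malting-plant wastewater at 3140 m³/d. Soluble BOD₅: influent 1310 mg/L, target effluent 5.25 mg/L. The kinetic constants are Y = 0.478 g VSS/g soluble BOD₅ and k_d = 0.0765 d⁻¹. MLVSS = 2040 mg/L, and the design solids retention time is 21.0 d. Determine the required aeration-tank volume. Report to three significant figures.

V ≈ 7730 m³

From the SRT design equation V = Y Q (S₀−S) θ_c / [X (1 + k_d θ_c)] = 0.478 × 3140 × (1310 − 5.25) × 21.0 / [2040 × (1 + 0.0765 × 21.0)] = 4.11×10^7 / 5317 = 7734 m³.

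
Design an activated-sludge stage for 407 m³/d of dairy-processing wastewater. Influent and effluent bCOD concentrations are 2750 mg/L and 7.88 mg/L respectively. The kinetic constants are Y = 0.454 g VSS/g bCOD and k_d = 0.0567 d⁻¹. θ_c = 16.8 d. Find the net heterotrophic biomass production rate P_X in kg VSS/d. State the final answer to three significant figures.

P_X ≈ 259 kg VSS/d

Y_obs = Y / (1 + k_d θ_c) = 0.454 / (1 + 0.0567 × 16.8) = 0.454 / 1.953 = 0.2325.
Mass of bCOD removed per day: Q(S₀ − S) = 407 × 2742 g/m³ = 1116 kg/d.
Net biomass production P_X = Y_obs × Q·(S₀ − S) = 0.2325 × 1116 = 259.5 kg VSS/d.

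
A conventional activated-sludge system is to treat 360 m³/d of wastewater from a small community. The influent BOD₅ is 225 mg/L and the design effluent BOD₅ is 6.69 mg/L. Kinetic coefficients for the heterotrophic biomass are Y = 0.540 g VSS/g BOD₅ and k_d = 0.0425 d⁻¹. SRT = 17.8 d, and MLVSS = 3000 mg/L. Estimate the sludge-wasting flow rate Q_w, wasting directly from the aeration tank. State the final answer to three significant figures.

Q_w ≈ 8.05 m³/d

From the SRT design equation V = Y Q (S₀−S) θ_c / [X (1 + k_d θ_c)] = 0.540 × 360 × (225 − 6.69) × 17.8 / [3000 × (1 + 0.0425 × 17.8)] = 7.55×10^5 / 5270 = 143.4 m³.
Wasting from the aeration tank: Q_w = V / θ_c = 143.4 / 17.8 = 8.054 m³/d.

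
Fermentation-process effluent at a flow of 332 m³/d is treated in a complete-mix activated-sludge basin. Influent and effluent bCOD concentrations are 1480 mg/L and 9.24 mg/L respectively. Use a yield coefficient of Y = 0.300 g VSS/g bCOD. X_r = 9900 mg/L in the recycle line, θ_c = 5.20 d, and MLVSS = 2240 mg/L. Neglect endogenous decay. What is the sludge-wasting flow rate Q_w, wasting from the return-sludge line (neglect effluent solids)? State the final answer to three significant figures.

Q_w ≈ 14.8 m³/d

V·X = Y·Q·ΔS·θ_c gives V = 0.300 × 332 × (1480 − 9.24) × 5.20 / 2240 = 340.1 m³.
Wasting from the return line (neglecting effluent solids): Q_w = V·X / (θ_c·X_r) = 340.1 × 2240 / (5.20 × 9900) = 14.80 m³/d.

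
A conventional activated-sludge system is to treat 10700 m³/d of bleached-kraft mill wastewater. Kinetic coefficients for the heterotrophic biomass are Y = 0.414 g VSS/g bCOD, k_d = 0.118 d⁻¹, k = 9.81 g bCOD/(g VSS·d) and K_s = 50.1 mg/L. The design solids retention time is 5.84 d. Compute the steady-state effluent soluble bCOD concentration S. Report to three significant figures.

S ≈ 3.84 mg/L

Effluent substrate depends only on kinetics and SRT: S = K_s(1 + k_d θ_c) / [θ_c(Yk − k_d) − 1] = 50.1 × (1 + 0.118 × 5.84) / [5.84 × (0.414 × 9.81 − 0.118) − 1] = 84.62 / 22.03 = 3.842 mg/L.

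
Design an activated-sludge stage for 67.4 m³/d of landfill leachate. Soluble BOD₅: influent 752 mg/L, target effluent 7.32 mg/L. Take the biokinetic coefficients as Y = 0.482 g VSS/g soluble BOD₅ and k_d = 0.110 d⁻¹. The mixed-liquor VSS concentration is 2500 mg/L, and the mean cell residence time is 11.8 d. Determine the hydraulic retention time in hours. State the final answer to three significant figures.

τ ≈ 17.7 h

From the SRT design equation V = Y Q (S₀−S) θ_c / [X (1 + k_d θ_c)] = 0.482 × 67.4 × (752 − 7.32) × 11.8 / [2500 × (1 + 0.110 × 11.8)] = 2.85×10^5 / 5745 = 49.69 m³.
τ = V/Q = 49.69/67.4 = 0.7372 d, or 17.69 h.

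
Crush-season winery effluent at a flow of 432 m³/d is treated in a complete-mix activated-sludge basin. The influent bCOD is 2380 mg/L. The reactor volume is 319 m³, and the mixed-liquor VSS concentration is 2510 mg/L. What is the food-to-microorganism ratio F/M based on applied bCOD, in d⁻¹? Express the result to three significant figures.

F/M ≈ 1.28 d⁻¹

F/M = applied load / biomass = Q·S₀/(V·X) = 432 × 2380 / (319.0 × 2510) = 1.284 d⁻¹.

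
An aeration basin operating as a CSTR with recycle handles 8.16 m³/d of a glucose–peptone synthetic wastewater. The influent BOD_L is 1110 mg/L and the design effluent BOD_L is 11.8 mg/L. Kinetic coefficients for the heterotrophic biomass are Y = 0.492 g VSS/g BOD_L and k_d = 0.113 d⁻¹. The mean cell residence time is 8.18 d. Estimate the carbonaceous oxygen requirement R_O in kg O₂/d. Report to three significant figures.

The observed yield is Y_obs = Y/(1 + k_d·θ_c) = 0.492 / (1 + 0.113 × 8.18) = 0.492 / 1.924 = 0.2557 g VSS per g BOD_L removed.
ΔS = 1110 − 11.8 = 1098 mg/L, so the substrate removal rate is 8.16 × 1098/1000 = 8.961 kg BOD_L/d.
P_X = Y_obs·Q·(S₀ − S) = 0.2557 × 8.961 = 2.291 kg VSS/d.
R_O = Q·ΔS − 1.42 P_X = 8.961 − 3.253 = 5.708 kg O₂/d.

R_O ≈ 5.71 kg O₂/d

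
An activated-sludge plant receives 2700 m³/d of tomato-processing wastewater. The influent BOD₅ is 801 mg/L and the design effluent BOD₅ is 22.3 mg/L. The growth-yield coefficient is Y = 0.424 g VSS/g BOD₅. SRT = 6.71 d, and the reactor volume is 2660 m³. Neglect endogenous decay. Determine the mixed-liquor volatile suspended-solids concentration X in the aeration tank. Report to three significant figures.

X ≈ 2250 mg/L

From V·X = Y·Q·(S₀ − S)·θ_c (decay neglected): X = 0.424 × 2700 × (801 − 22.3) × 6.71 / 2660 = 2249 mg/L.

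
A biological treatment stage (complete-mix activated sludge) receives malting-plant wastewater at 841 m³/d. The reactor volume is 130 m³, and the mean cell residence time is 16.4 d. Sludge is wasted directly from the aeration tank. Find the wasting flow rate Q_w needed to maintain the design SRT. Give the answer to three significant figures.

For wasting at MLVSS concentration, Q_w = V/θ_c = 130.0/16.4 = 7.927 m³/d.

Q_w ≈ 7.93 m³/d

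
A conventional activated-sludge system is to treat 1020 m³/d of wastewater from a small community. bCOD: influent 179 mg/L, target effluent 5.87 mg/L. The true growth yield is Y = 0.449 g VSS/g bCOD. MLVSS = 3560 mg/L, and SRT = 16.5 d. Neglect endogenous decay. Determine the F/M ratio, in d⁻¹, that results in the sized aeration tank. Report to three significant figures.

F/M ≈ 0.140 d⁻¹

V·X = Y·Q·ΔS·θ_c gives V = 0.449 × 1020 × (179 − 5.87) × 16.5 / 3560 = 367.5 m³.
F/M = Q·S₀ / (V·X) = 1020 × 179 / (367.5 × 3560) = 0.1396 g bCOD·(g VSS·d)⁻¹.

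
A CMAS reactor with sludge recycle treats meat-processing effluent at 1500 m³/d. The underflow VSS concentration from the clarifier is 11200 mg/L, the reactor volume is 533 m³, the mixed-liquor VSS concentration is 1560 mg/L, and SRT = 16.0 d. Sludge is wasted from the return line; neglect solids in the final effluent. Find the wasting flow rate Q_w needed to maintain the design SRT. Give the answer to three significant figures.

Q_w ≈ 4.64 m³/d

Wasting from the return line (neglecting effluent solids): Q_w = V·X / (θ_c·X_r) = 533.0 × 1560 / (16.0 × 11200) = 4.640 m³/d.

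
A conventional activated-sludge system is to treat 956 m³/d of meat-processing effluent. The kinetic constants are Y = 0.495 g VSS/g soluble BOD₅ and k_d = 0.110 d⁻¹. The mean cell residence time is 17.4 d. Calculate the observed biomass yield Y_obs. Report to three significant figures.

Y_obs ≈ 0.170 g VSS/g soluble BOD₅

Correct the yield for decay: Y_obs = Y/(1 + k_d θ_c) = 0.495 / (1 + 0.110 × 17.4) = 0.495 / 2.914 = 0.1699.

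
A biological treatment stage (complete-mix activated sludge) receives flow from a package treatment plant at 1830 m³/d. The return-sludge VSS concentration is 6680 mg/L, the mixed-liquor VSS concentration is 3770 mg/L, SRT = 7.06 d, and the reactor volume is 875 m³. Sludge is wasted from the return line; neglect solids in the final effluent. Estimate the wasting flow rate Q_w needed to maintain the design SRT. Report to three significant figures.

θ_c = V·X/(Q_w·X_r) when wasting from the recycle, so Q_w = V·X/(θ_c·X_r) = 875.0 × 3770 / (7.06 × 6680) = 69.95 m³/d.

Q_w ≈ 69.9 m³/d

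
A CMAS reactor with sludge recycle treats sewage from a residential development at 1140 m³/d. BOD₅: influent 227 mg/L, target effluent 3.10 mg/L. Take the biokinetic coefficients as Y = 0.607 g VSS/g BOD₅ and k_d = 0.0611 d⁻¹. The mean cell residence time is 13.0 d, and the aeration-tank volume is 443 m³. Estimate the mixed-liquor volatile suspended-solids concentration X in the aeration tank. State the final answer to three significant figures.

Solving the biomass balance for X: X = Y Q (S₀−S) θ_c / [V (1+k_d θ_c)] = 0.607 × 1140 × (227 − 3.10) × 13.0 / [443 × (1 + 0.0611 × 13.0)] = 2534 mg/L.

X ≈ 2530 mg/L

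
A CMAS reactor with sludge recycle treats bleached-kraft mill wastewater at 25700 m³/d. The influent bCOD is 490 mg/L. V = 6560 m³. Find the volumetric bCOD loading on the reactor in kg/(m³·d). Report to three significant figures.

Volumetric loading L_v = Q·S₀ / V = 25700 × 490 g/m³ / 6560 m³ = 1920 g/(m³·d) = 1.920 kg bCOD/(m³·d).

L_v ≈ 1.92 kg bCOD/(m³·d)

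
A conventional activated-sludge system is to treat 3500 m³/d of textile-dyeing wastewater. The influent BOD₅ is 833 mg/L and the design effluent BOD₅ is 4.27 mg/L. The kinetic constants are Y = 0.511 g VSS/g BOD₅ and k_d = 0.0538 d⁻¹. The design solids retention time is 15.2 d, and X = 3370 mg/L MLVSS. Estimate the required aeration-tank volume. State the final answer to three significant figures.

V ≈ 3680 m³

Rearranging the biomass balance for a CMAS with decay, V = Y·Q·ΔS·θ_c / [X·(1+k_d θ_c)] = 0.511 × 3500 × (833 − 4.27) × 15.2 / [3370 × (1 + 0.0538 × 15.2)] = 2.25×10^7 / 6126 = 3678 m³.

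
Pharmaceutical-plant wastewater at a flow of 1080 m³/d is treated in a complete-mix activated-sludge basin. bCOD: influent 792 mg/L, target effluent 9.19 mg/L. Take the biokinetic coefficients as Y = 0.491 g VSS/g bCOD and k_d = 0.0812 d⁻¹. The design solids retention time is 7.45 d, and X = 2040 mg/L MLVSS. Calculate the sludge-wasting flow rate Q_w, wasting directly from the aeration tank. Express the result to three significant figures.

Rearranging the biomass balance for a CMAS with decay, V = Y·Q·ΔS·θ_c / [X·(1+k_d θ_c)] = 0.491 × 1080 × (792 − 9.19) × 7.45 / [2040 × (1 + 0.0812 × 7.45)] = 3.09×10^6 / 3274 = 944.6 m³.
For wasting at MLVSS concentration, Q_w = V/θ_c = 944.6/7.45 = 126.8 m³/d.

Q_w ≈ 127 m³/d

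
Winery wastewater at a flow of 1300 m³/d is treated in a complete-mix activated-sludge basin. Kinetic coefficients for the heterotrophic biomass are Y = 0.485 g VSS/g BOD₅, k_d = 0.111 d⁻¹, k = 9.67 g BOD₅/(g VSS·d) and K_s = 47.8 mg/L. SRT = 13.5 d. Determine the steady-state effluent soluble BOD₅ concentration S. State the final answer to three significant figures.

For a completely mixed reactor with recycle the Lawrence–McCarty relation gives S = K_s·(1 + k_d·θ_c) / [θ_c·(Y·k − k_d) − 1] = 47.8 × (1 + 0.111 × 13.5) / [13.5 × (0.485 × 9.67 − 0.111) − 1] = 119.4 / 60.82 = 1.964 mg/L.

S ≈ 1.96 mg/L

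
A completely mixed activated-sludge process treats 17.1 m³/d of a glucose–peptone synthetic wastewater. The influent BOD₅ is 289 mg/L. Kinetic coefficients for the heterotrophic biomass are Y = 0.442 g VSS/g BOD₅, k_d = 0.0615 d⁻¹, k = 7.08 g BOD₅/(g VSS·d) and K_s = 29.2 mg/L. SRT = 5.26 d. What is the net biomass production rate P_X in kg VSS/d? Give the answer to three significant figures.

P_X ≈ 1.64 kg VSS/d

For a completely mixed reactor with recycle the Lawrence–McCarty relation gives S = K_s·(1 + k_d·θ_c) / [θ_c·(Y·k − k_d) − 1] = 29.2 × (1 + 0.0615 × 5.26) / [5.26 × (0.442 × 7.08 − 0.0615) − 1] = 38.65 / 15.14 = 2.553 mg/L.
Y_obs = Y / (1 + k_d θ_c) = 0.442 / (1 + 0.0615 × 5.26) = 0.442 / 1.323 = 0.3340.
Substrate removed = Q·(S₀ − S) = 17.1 m³/d × (289 − 2.55) g/m³ = 4.9×10^3 g/d = 4.898 kg/d.
Biomass produced: P_X = Y_obs·Q·ΔS = 0.3340 × 4.898 ≈ 1.636 kg VSS/d.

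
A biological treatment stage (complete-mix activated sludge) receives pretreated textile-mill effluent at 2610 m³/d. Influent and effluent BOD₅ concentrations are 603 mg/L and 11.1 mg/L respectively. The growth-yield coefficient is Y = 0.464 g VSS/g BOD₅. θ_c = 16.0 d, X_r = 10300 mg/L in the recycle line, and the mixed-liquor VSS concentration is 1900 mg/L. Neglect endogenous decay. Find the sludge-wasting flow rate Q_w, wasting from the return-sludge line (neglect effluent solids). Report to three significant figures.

Q_w ≈ 69.6 m³/d

With k_d = 0 the design equation reduces to V = Y Q (S₀−S) θ_c / X = 0.464 × 2610 × (603 − 11.1) × 16.0 / 1900 = 6036 m³.
Wasting from the return line (neglecting effluent solids): Q_w = V·X / (θ_c·X_r) = 6036 × 1900 / (16.0 × 10300) = 69.59 m³/d.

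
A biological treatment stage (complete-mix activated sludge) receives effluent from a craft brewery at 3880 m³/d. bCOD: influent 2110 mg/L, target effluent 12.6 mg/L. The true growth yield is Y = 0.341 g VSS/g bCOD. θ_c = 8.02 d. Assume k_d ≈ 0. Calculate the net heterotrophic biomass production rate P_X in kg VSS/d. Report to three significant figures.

P_X ≈ 2780 kg VSS/d

No decay correction is needed, so Y_obs = Y = 0.341.
ΔS = 2110 − 12.6 = 2097 mg/L, so the substrate removal rate is 3880 × 2097/1000 = 8138 kg bCOD/d.
Biomass produced: P_X = Y_obs·Q·ΔS = 0.3410 × 8138 ≈ 2775 kg VSS/d.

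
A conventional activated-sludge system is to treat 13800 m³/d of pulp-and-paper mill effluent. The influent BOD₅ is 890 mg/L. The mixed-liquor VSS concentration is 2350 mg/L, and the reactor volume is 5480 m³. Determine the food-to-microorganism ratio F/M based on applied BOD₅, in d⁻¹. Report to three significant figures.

F/M = Q·S₀ / (V·X) = 13800 × 890 / (5480 × 2350) = 0.9537 g BOD₅·(g VSS·d)⁻¹.

F/M ≈ 0.954 d⁻¹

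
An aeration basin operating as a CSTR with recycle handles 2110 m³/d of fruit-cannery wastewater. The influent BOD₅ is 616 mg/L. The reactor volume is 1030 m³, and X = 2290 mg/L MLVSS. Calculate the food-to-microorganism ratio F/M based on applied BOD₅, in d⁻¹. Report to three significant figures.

F/M ≈ 0.551 d⁻¹

F/M = Q·S₀ / (V·X) = 2110 × 616 / (1030 × 2290) = 0.5510 g BOD₅·(g VSS·d)⁻¹.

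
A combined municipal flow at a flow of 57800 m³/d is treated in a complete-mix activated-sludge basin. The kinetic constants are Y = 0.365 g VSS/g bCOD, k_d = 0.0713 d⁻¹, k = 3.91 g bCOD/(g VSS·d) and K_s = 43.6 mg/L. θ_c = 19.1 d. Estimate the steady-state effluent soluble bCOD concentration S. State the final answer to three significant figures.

S ≈ 4.14 mg/L

For a completely mixed reactor with recycle the Lawrence–McCarty relation gives S = K_s·(1 + k_d·θ_c) / [θ_c·(Y·k − k_d) − 1] = 43.6 × (1 + 0.0713 × 19.1) / [19.1 × (0.365 × 3.91 − 0.0713) − 1] = 103.0 / 24.90 = 4.136 mg/L.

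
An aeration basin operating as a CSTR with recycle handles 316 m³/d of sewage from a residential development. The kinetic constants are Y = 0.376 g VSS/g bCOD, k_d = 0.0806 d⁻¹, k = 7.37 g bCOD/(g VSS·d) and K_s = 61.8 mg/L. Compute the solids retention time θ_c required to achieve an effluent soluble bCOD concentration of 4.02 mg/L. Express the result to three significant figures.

At the target effluent, Y k S/(K_s+S) = 0.376×7.37×4.02/65.82 = 0.1692 d⁻¹.
Then 1/θ_c = μ − k_d = 0.1692 − 0.0806 = 0.08865 d⁻¹, giving θ_c = 11.28 d.

θ_c ≈ 11.3 d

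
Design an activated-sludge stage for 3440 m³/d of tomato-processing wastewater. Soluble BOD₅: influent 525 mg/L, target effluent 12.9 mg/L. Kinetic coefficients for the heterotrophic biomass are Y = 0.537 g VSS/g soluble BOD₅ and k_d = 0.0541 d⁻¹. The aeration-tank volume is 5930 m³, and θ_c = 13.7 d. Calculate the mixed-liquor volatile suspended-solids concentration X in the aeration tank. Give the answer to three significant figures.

X ≈ 1260 mg/L

From V·X·(1 + k_d·θ_c) = Y·Q·(S₀ − S)·θ_c: X = 0.537 × 3440 × (525 − 12.9) × 13.7 / [5930 × (1 + 0.0541 × 13.7)] = 1255 mg/L.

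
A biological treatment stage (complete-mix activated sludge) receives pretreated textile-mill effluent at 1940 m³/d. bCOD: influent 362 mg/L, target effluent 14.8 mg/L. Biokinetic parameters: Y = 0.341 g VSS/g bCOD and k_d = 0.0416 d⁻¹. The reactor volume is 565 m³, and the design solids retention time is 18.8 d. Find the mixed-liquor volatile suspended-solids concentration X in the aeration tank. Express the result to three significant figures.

X ≈ 4290 mg/L

X = Y·Q·ΔS·θ_c / [V·(1 + k_d θ_c)] = 0.341 × 1940 × (362 − 14.8) × 18.8 / [565 × (1 + 0.0416 × 18.8)] = 4289 mg/L.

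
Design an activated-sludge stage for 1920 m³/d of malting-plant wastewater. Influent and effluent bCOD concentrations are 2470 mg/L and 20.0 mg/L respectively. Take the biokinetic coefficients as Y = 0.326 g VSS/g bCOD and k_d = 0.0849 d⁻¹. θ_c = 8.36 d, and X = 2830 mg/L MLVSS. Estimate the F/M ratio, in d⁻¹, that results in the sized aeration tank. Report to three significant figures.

Rearranging the biomass balance for a CMAS with decay, V = Y·Q·ΔS·θ_c / [X·(1+k_d θ_c)] = 0.326 × 1920 × (2470 − 20.0) × 8.36 / [2830 × (1 + 0.0849 × 8.36)] = 1.28×10^7 / 4839 = 2650 m³.
Food-to-microorganism ratio F/M = Q S₀ / (V X) = 1920 × 2470 / (2650 × 2830) = 0.6325 d⁻¹.

F/M ≈ 0.632 d⁻¹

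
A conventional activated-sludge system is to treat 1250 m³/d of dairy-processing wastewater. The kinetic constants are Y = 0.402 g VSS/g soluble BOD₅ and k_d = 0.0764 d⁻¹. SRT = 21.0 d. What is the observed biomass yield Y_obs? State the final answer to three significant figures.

Y_obs ≈ 0.154 g VSS/g soluble BOD₅

Correct the yield for decay: Y_obs = Y/(1 + k_d θ_c) = 0.402 / (1 + 0.0764 × 21.0) = 0.402 / 2.604 = 0.1544.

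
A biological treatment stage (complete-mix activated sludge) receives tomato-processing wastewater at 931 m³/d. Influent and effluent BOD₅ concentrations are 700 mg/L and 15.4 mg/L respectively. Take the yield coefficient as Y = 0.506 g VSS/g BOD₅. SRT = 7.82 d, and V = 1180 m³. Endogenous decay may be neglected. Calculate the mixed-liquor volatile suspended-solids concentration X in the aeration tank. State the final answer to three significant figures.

From V·X = Y·Q·(S₀ − S)·θ_c (decay neglected): X = 0.506 × 931 × (700 − 15.4) × 7.82 / 1180 = 2137 mg/L.

X ≈ 2140 mg/L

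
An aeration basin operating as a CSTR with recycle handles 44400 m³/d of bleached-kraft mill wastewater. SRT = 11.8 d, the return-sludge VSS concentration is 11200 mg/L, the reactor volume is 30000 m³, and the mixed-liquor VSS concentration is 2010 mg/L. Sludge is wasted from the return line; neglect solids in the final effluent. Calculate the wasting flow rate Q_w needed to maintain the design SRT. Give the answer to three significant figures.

Q_w = (V·X)/(θ_c X_r) = 30000 × 2010 / (11.8 × 11200) = 456.3 m³/d.

Q_w ≈ 456 m³/d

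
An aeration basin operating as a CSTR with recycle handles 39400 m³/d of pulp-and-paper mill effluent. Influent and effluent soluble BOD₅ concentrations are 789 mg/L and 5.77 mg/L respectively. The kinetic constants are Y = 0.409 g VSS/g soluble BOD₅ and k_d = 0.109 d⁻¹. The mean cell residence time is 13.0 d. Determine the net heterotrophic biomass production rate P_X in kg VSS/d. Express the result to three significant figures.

The observed yield is Y_obs = Y/(1 + k_d·θ_c) = 0.409 / (1 + 0.109 × 13.0) = 0.409 / 2.417 = 0.1692 g VSS per g soluble BOD₅ removed.
Substrate removed = Q·(S₀ − S) = 39400 m³/d × (789 − 5.77) g/m³ = 3.09×10^7 g/d = 30859 kg/d.
Net biomass production P_X = Y_obs × Q·(S₀ − S) = 0.1692 × 30859 = 5222 kg VSS/d.

P_X ≈ 5220 kg VSS/d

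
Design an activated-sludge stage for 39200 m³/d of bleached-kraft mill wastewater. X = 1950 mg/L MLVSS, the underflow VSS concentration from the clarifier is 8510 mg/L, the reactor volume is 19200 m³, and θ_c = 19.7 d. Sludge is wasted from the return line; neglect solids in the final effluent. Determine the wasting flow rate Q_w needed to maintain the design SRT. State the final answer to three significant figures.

Q_w = (V·X)/(θ_c X_r) = 19200 × 1950 / (19.7 × 8510) = 223.3 m³/d.

Q_w ≈ 223 m³/d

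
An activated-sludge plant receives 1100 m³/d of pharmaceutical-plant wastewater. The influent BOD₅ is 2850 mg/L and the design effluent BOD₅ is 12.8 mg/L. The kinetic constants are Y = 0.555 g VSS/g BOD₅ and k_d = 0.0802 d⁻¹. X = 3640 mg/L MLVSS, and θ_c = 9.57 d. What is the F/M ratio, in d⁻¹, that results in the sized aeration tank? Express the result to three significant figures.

F/M ≈ 0.334 d⁻¹

Steady-state biomass mass balance: V·X·(1 + k_d·θ_c) = Y·Q·(S₀ − S)·θ_c, so V = 0.555 × 1100 × (2850 − 12.8) × 9.57 / [3640 × (1 + 0.0802 × 9.57)] = 1.66×10^7 / 6434 = 2576 m³.
F/M = applied load / biomass = Q·S₀/(V·X) = 1100 × 2850 / (2576 × 3640) = 0.3343 d⁻¹.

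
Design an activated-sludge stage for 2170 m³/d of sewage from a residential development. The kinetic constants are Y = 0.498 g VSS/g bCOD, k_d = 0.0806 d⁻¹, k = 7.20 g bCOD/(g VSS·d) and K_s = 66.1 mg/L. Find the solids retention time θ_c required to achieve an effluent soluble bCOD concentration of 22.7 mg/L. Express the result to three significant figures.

At the target effluent, Y k S/(K_s+S) = 0.498×7.20×22.7/88.80 = 0.9166 d⁻¹.
1/θ_c = 0.9166 − 0.0806 = 0.8360 d⁻¹, so θ_c = 1.196 d.

θ_c ≈ 1.20 d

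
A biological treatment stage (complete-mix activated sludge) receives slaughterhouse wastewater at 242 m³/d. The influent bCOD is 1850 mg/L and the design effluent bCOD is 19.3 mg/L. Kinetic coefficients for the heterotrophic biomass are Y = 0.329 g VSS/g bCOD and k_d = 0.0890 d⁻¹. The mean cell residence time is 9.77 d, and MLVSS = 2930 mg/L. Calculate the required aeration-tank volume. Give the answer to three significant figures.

V ≈ 260 m³

From the SRT design equation V = Y Q (S₀−S) θ_c / [X (1 + k_d θ_c)] = 0.329 × 242 × (1850 − 19.3) × 9.77 / [2930 × (1 + 0.0890 × 9.77)] = 1.42×10^6 / 5478 = 260.0 m³.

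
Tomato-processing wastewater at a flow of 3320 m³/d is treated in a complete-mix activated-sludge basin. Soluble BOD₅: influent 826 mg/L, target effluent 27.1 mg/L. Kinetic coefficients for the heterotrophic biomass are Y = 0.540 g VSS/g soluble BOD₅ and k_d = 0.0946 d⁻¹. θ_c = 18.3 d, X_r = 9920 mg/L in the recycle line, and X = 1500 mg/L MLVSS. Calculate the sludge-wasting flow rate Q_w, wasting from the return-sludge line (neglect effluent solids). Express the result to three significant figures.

Q_w ≈ 52.9 m³/d

From the SRT design equation V = Y Q (S₀−S) θ_c / [X (1 + k_d θ_c)] = 0.540 × 3320 × (826 − 27.1) × 18.3 / [1500 × (1 + 0.0946 × 18.3)] = 2.62×10^7 / 4097 = 6398 m³.
Q_w = (V·X)/(θ_c X_r) = 6398 × 1500 / (18.3 × 9920) = 52.86 m³/d.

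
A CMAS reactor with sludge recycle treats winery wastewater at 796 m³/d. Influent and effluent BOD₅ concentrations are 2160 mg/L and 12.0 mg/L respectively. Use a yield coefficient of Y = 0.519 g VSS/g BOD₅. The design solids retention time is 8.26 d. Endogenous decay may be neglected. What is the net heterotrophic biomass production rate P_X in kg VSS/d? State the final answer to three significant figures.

P_X ≈ 887 kg VSS/d

Since k_d ≈ 0, Y_obs = Y = 0.519 g VSS/g BOD₅.
Q·(S₀ − S) = 796 × (2160 − 12.0) × 10⁻³ = 1710 kg/d removed.
Biomass produced: P_X = Y_obs·Q·ΔS = 0.5190 × 1710 ≈ 887.4 kg VSS/d.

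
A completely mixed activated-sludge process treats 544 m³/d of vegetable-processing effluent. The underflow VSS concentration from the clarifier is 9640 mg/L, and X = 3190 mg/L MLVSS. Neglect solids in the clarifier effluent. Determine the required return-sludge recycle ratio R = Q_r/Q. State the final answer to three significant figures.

Solids balance on the clarifier gives (1+R)X = R·X_r, so R = X/(X_r − X) = 3190 / (9640 − 3190) = 0.4946.

R ≈ 0.495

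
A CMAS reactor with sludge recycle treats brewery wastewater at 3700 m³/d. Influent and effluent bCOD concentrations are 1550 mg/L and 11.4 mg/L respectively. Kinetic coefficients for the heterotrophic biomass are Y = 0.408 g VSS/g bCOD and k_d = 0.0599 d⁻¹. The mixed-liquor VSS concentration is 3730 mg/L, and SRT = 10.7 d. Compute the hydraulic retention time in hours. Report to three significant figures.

From the SRT design equation V = Y Q (S₀−S) θ_c / [X (1 + k_d θ_c)] = 0.408 × 3700 × (1550 − 11.4) × 10.7 / [3730 × (1 + 0.0599 × 10.7)] = 2.49×10^7 / 6121 = 4060 m³.
Hydraulic retention time τ = V/Q = 4060 / 3700 = 1.097 d = 26.34 h.

τ ≈ 26.3 h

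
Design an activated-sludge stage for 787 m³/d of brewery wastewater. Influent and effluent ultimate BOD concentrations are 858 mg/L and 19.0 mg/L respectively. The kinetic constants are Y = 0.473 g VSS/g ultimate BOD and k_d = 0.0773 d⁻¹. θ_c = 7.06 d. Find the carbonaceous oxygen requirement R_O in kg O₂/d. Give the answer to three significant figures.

Y_obs = Y / (1 + k_d θ_c) = 0.473 / (1 + 0.0773 × 7.06) = 0.473 / 1.546 = 0.3060.
Q·(S₀ − S) = 787 × (858 − 19.0) × 10⁻³ = 660.3 kg/d removed.
Biomass synthesised: P_X = Y_obs × 660.3 = 202.1 kg VSS/d.
R_O = Q·ΔS − 1.42 P_X = 660.3 − 286.9 = 373.4 kg O₂/d.

R_O ≈ 373 kg O₂/d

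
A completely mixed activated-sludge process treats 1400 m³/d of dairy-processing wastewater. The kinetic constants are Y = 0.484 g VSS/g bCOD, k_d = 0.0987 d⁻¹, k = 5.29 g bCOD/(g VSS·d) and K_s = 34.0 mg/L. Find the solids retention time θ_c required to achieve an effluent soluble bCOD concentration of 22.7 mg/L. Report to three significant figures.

θ_c ≈ 1.08 d

From 1/θ_c = Y·k·S/(K_s + S) − k_d: Y·k·S/(K_s+S) = 0.484 × 5.29 × 22.7 / (34.0 + 22.7) = 1.025 d⁻¹.
Then 1/θ_c = μ − k_d = 1.025 − 0.0987 = 0.9263 d⁻¹, giving θ_c = 1.080 d.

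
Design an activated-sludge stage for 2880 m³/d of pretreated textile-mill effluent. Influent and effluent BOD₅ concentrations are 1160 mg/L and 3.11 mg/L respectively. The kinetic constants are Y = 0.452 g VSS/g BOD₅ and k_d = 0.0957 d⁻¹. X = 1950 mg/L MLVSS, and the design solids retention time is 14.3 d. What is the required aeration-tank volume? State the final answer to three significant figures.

V ≈ 4660 m³

From the SRT design equation V = Y Q (S₀−S) θ_c / [X (1 + k_d θ_c)] = 0.452 × 2880 × (1160 − 3.11) × 14.3 / [1950 × (1 + 0.0957 × 14.3)] = 2.15×10^7 / 4619 = 4663 m³.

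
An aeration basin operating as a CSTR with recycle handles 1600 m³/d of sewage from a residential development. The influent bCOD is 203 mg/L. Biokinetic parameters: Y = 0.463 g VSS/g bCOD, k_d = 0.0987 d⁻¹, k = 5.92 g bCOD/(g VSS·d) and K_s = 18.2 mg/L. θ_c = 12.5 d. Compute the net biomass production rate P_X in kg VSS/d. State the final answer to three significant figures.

From the Monod/SRT balance for a CMAS, S = K_s·(1+k_d θ_c)/[θ_c·(Y k − k_d) − 1] = 18.2 × (1 + 0.0987 × 12.5) / [12.5 × (0.463 × 5.92 − 0.0987) − 1] = 40.65 / 32.03 = 1.269 mg/L.
The observed yield is Y_obs = Y/(1 + k_d·θ_c) = 0.463 / (1 + 0.0987 × 12.5) = 0.463 / 2.234 = 0.2073 g VSS per g bCOD removed.
Q·(S₀ − S) = 1600 × (203 − 1.27) × 10⁻³ = 322.8 kg/d removed.
So the net sludge growth is P_X = 0.2073 × 322.8 = 66.90 kg VSS/d.

P_X ≈ 66.9 kg VSS/d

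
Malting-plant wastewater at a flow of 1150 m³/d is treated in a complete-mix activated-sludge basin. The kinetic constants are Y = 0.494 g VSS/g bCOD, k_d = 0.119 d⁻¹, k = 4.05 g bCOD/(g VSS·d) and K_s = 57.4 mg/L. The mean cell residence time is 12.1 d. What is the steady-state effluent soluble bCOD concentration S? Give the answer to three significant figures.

S ≈ 6.43 mg/L

For a completely mixed reactor with recycle the Lawrence–McCarty relation gives S = K_s·(1 + k_d·θ_c) / [θ_c·(Y·k − k_d) − 1] = 57.4 × (1 + 0.119 × 12.1) / [12.1 × (0.494 × 4.05 − 0.119) − 1] = 140.1 / 21.77 = 6.434 mg/L.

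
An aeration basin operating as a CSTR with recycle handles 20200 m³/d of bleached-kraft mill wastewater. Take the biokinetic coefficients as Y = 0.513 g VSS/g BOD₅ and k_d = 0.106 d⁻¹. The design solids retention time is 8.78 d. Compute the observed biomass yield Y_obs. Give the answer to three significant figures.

Y_obs ≈ 0.266 g VSS/g BOD₅

The observed yield is Y_obs = Y/(1 + k_d·θ_c) = 0.513 / (1 + 0.106 × 8.78) = 0.513 / 1.931 = 0.2657 g VSS per g BOD₅ removed.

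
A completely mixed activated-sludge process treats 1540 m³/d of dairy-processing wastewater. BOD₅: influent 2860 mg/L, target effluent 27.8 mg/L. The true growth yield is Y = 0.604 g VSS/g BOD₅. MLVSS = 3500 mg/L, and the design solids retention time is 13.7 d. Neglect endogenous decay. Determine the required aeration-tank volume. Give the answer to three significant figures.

V ≈ 10300 m³

With k_d = 0 the design equation reduces to V = Y Q (S₀−S) θ_c / X = 0.604 × 1540 × (2860 − 27.8) × 13.7 / 3500 = 10312 m³.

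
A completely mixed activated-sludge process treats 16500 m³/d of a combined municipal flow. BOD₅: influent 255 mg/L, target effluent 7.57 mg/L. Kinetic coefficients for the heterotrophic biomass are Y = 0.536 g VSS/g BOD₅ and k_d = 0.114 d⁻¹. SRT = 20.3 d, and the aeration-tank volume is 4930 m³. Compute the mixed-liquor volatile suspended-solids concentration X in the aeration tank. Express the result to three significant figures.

X ≈ 2720 mg/L

From V·X·(1 + k_d·θ_c) = Y·Q·(S₀ − S)·θ_c: X = 0.536 × 16500 × (255 − 7.57) × 20.3 / [4930 × (1 + 0.114 × 20.3)] = 2719 mg/L.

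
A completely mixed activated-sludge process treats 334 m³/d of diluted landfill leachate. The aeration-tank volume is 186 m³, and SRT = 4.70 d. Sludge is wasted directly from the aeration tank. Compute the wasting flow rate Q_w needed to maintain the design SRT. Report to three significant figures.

Wasting from the aeration tank: Q_w = V / θ_c = 186.0 / 4.70 = 39.57 m³/d.

Q_w ≈ 39.6 m³/d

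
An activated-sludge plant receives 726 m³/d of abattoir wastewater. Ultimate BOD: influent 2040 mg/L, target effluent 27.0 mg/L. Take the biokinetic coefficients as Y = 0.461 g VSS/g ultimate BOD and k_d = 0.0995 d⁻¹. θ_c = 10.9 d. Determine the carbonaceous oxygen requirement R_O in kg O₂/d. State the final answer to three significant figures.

R_O ≈ 1000 kg O₂/d

Correct the yield for decay: Y_obs = Y/(1 + k_d θ_c) = 0.461 / (1 + 0.0995 × 10.9) = 0.461 / 2.085 = 0.2212.
ΔS = 2040 − 27.0 = 2013 mg/L, so the substrate removal rate is 726 × 2013/1000 = 1461 kg ultimate BOD/d.
Net sludge production P_X = 0.2212 × 1461 = 323.2 kg VSS/d.
R_O = Q·(S₀ − S) − 1.42·P_X = 1461 − 1.42 × 323.2 = 1002 kg O₂/d.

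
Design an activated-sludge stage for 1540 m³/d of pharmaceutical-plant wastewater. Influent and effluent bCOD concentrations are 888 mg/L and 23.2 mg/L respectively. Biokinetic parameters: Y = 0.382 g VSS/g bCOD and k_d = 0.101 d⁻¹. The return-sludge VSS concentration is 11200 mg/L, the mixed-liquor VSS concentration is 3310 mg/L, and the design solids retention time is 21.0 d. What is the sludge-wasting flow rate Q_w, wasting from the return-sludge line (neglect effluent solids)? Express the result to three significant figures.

Q_w ≈ 14.6 m³/d

Rearranging the biomass balance for a CMAS with decay, V = Y·Q·ΔS·θ_c / [X·(1+k_d θ_c)] = 0.382 × 1540 × (888 − 23.2) × 21.0 / [3310 × (1 + 0.101 × 21.0)] = 1.07×10^7 / 10331 = 1034 m³.
Q_w = (V·X)/(θ_c X_r) = 1034 × 3310 / (21.0 × 11200) = 14.55 m³/d.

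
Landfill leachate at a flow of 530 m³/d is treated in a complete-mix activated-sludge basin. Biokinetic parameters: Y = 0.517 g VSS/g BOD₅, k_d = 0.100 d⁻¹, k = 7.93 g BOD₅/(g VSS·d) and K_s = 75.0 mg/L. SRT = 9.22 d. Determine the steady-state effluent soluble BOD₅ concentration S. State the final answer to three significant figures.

Effluent substrate depends only on kinetics and SRT: S = K_s(1 + k_d θ_c) / [θ_c(Yk − k_d) − 1] = 75.0 × (1 + 0.100 × 9.22) / [9.22 × (0.517 × 7.93 − 0.100) − 1] = 144.2 / 35.88 = 4.018 mg/L.

S ≈ 4.02 mg/L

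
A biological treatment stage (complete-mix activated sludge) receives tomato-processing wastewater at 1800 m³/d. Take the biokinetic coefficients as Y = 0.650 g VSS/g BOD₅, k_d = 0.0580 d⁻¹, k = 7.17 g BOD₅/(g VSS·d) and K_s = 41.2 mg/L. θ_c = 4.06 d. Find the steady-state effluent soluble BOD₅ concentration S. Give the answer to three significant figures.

For a completely mixed reactor with recycle the Lawrence–McCarty relation gives S = K_s·(1 + k_d·θ_c) / [θ_c·(Y·k − k_d) − 1] = 41.2 × (1 + 0.0580 × 4.06) / [4.06 × (0.650 × 7.17 − 0.0580) − 1] = 50.90 / 17.69 = 2.878 mg/L.

S ≈ 2.88 mg/L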